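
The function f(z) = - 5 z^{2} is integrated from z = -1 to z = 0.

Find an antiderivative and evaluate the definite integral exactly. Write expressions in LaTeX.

Since d/dz undoes antidifferentiation here, F'(z) = f(z) is required of F(z).
F(z) = - \frac{5 z^{3}}{3} is an antiderivative of f.
Check: d/dz[- \frac{5 z^{3}}{3}] = - 5 z^{2} = f(z).
F(0) = 0; F(-1) = \frac{5}{3}.
Integral = F(0) - F(-1) = - \frac{5}{3}.

Antiderivative: F(z) = - \frac{5 z^{3}}{3}; value = - \frac{5}{3}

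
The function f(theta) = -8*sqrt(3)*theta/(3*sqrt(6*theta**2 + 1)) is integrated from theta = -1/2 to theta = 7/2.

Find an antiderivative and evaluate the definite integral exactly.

Antiderivative: F(theta) = -4*sqrt(3)*sqrt(6*theta**2 + 1)/9; value = -2*sqrt(894)/9 + 2*sqrt(30)/9

f matches the chain-rule pattern g'(h)*h' with inner function h(theta) = 2*theta**2 + 1/3; substituting u = h(theta) collapses the integral.
F(theta) = -4*sqrt(3)*sqrt(6*theta**2 + 1)/9 is an antiderivative of f.
Check: d/dtheta[-4*sqrt(3)*sqrt(6*theta**2 + 1)/9] = -8*sqrt(3)*theta/(3*sqrt(6*theta**2 + 1)) = f(theta).
F(7/2) = -2*sqrt(894)/9; F(-1/2) = -2*sqrt(30)/9.
Integral = F(7/2) - F(-1/2) = -2*sqrt(894)/9 + 2*sqrt(30)/9.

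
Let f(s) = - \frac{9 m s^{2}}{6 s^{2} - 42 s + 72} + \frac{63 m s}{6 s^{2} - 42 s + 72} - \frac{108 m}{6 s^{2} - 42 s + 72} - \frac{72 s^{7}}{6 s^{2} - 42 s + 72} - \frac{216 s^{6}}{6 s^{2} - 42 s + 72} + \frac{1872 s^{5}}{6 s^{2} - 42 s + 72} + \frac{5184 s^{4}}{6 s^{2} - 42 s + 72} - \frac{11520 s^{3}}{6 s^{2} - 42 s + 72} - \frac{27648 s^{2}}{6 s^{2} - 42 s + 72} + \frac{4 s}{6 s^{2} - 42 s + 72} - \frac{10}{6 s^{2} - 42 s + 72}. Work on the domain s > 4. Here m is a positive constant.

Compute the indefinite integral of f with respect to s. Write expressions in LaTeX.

F(s) = - \frac{9 m s + 12 s^{6} + 144 s^{5} + 576 s^{4} + 768 s^{3} - 6 \log{\left(\frac{s}{2} - 2 \right)} + 2 \log{\left(s - 3 \right)}}{6} + C

Integrate term by term and add the pieces.
Check: d/ds[- \frac{9 m s + 12 s^{6} + 144 s^{5} + 576 s^{4} + 768 s^{3} - 6 \log{\left(\frac{s}{2} - 2 \right)} + 2 \log{\left(s - 3 \right)}}{6}] = \frac{- 9 m s^{2} + 63 m s - 108 m - 72 s^{7} - 216 s^{6} + 1872 s^{5} + 5184 s^{4} - 11520 s^{3} - 27648 s^{2} + 4 s - 10}{6 s^{2} - 42 s + 72}, which equals f(s).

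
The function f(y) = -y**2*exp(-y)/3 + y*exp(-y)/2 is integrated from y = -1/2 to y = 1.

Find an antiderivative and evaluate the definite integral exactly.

Recognize the product-rule pattern: f = u'v + uv' with u = y**2/3 + y/6 + 1/6, v = exp(-y), so integration by parts undoes it.
F(y) = (2*y**2 + y + 1)*exp(-y)/6 is an antiderivative of f.
Check: d/dy[(2*y**2 + y + 1)*exp(-y)/6] = (-2*y**2 + 3*y)*exp(-y)/6, which equals f(y).
F(1) = 2*exp(-1)/3; F(-1/2) = exp(1/2)/6.
Integral = F(1) - F(-1/2) = -exp(1/2)/6 + 2*exp(-1)/3.

Antiderivative: F(y) = (2*y**2 + y + 1)*exp(-y)/6; value = -exp(1/2)/6 + 2*exp(-1)/3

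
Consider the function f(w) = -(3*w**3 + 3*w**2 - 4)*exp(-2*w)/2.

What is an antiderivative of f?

f has the shape u'v + uv' for u = 3*w**3/4 + 15*w**2/8 + 15*w/8 - 1/16 and v = exp(-2*w) — it is the derivative of the product u*v.
Check: d/dw[3*w**3*exp(-2*w)/4 + 15*w**2*exp(-2*w)/8 + 15*w*exp(-2*w)/8 - exp(-2*w)/16] = (-3*w**3 - 3*w**2 + 4)*exp(-2*w)/2, which equals f(w).

An antiderivative is F(w) = 3*w**3*exp(-2*w)/4 + 15*w**2*exp(-2*w)/8 + 15*w*exp(-2*w)/8 - exp(-2*w)/16.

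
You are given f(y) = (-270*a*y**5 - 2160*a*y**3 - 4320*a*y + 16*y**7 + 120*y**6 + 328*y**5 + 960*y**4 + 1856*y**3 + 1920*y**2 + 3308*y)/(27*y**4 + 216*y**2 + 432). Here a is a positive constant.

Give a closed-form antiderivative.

Whatever form F(y) takes, F'(y) = f(y) is non-negotiable.
Check: d/dy[-5*a*y**2 + 4*(y**2/3 + 5*y/3)**2/3 - 1/(y**2/2 + 2)] = (-270*a*y**5 - 2160*a*y**3 - 4320*a*y + 16*y**7 + 120*y**6 + 328*y**5 + 960*y**4 + 1856*y**3 + 1920*y**2 + 3308*y)/(27*y**4 + 216*y**2 + 432) = f(y).

An antiderivative is F(y) = -5*a*y**2 + 4*(y**2/3 + 5*y/3)**2/3 - 1/(y**2/2 + 2).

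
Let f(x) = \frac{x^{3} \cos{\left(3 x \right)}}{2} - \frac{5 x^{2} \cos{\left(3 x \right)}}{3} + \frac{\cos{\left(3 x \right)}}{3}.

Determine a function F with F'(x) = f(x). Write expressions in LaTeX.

Integrate term by term and add the pieces.
Check: d/dx[\frac{x^{3} \sin{\left(3 x \right)}}{6} - \frac{5 x^{2} \sin{\left(3 x \right)}}{9} + \frac{x^{2} \cos{\left(3 x \right)}}{6} - \frac{x \sin{\left(3 x \right)}}{9} - \frac{10 x \cos{\left(3 x \right)}}{27} + \frac{19 \sin{\left(3 x \right)}}{81} - \frac{\cos{\left(3 x \right)}}{27}] = \frac{x^{3} \cos{\left(3 x \right)}}{2} - \frac{5 x^{2} \cos{\left(3 x \right)}}{3} + \frac{\cos{\left(3 x \right)}}{3} = f(x).

An antiderivative is F(x) = \frac{x^{3} \sin{\left(3 x \right)}}{6} - \frac{5 x^{2} \sin{\left(3 x \right)}}{9} + \frac{x^{2} \cos{\left(3 x \right)}}{6} - \frac{x \sin{\left(3 x \right)}}{9} - \frac{10 x \cos{\left(3 x \right)}}{27} + \frac{19 \sin{\left(3 x \right)}}{81} - \frac{\cos{\left(3 x \right)}}{27}.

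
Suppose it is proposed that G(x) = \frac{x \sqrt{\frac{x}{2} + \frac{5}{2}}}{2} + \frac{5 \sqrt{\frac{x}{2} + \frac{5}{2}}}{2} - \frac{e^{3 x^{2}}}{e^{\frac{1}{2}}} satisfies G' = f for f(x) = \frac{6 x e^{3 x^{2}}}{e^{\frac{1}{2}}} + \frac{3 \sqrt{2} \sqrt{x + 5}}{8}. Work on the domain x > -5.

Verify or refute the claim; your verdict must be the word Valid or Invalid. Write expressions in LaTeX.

d/dx[G] = \frac{- 48 x \sqrt{x + 5} e^{3 x^{2}} + 3 \sqrt{2} x e^{\frac{1}{2}} + 15 \sqrt{2} e^{\frac{1}{2}}}{8 \sqrt{x + 5} e^{\frac{1}{2}}}
d/dx[G] - f(x) = - \frac{12 x e^{3 x^{2}}}{e^{\frac{1}{2}}} != 0.

Invalid: d/dx[G] - f = - \frac{12 x e^{3 x^{2}}}{e^{\frac{1}{2}}}, which is not 0.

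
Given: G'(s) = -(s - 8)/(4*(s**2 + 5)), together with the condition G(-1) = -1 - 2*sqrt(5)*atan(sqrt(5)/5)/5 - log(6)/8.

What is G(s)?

A candidate passes only if d/ds[G] lands on the given G'(s) exactly.
A general antiderivative is -log(s**2 + 5)/8 + 2*sqrt(5)*atan(sqrt(5)*s/5)/5 + C.
The condition gives C = -1 - 2*sqrt(5)*atan(sqrt(5)/5)/5 - log(6)/8 - (-2*sqrt(5)*atan(sqrt(5)/5)/5 - log(6)/8) = -1.
So G(s) = -log(s**2 + 5)/8 + 2*sqrt(5)*atan(sqrt(5)*s/5)/5 - 1.
Check: d/ds[-log(s**2 + 5)/8 + 2*sqrt(5)*atan(sqrt(5)*s/5)/5 - 1] = (8 - s)/(4*s**2 + 20), which equals G'(s).

G(s) = -log(s**2 + 5)/8 + 2*sqrt(5)*atan(sqrt(5)*s/5)/5 - 1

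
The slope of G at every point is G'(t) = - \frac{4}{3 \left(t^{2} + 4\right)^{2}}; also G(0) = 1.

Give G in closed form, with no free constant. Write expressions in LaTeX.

G(t) = \frac{12 t^{2} - 2 t - \left(t^{2} + 4\right) \operatorname{atan}{\left(\frac{t}{2} \right)} + 48}{12 \left(t^{2} + 4\right)}

For G(t) to be correct, d/dt[G] must agree with the stated G'(t) identically.
A general antiderivative is - \frac{4 t}{24 t^{2} + 96} - \frac{\operatorname{atan}{\left(\frac{t}{2} \right)}}{12} + C.
The condition gives C = 1 - (0) = 1.
So G(t) = \frac{12 t^{2} - 2 t - \left(t^{2} + 4\right) \operatorname{atan}{\left(\frac{t}{2} \right)} + 48}{12 \left(t^{2} + 4\right)}.
Check: d/dt[\frac{12 t^{2} - 2 t - \left(t^{2} + 4\right) \operatorname{atan}{\left(\frac{t}{2} \right)} + 48}{12 \left(t^{2} + 4\right)}] = - \frac{4}{3 t^{4} + 24 t^{2} + 48}, which equals G'(t).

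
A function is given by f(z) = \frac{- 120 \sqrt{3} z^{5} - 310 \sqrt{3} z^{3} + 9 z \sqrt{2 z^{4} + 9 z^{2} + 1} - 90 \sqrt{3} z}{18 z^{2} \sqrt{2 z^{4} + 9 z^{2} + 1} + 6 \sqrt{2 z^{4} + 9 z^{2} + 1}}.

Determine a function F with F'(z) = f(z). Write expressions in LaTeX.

An antiderivative is F(z) = \frac{- 20 \sqrt{3} \sqrt{2 z^{4} + 9 z^{2} + 1} + 3 \log{\left(\frac{3 z^{2}}{2} + \frac{1}{2} \right)}}{12}.

Check any antiderivative F(z) by computing F'(z) and comparing it with f(z).
Check: d/dz[\frac{- 20 \sqrt{3} \sqrt{2 z^{4} + 9 z^{2} + 1} + 3 \log{\left(\frac{3 z^{2}}{2} + \frac{1}{2} \right)}}{12}] = \frac{- 120 \sqrt{3} z^{5} - 310 \sqrt{3} z^{3} + 9 z \sqrt{2 z^{4} + 9 z^{2} + 1} - 90 \sqrt{3} z}{18 z^{2} \sqrt{2 z^{4} + 9 z^{2} + 1} + 6 \sqrt{2 z^{4} + 9 z^{2} + 1}} = f(z).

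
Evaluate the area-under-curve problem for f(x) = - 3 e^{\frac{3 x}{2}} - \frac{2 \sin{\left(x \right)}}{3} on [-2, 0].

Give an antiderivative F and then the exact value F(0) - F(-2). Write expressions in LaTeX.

The integrand splits into summands that can be handled one at a time.
F(x) = \frac{2 \left(- 3 e^{\frac{3 x}{2}} + \cos{\left(x \right)}\right)}{3} is an antiderivative of f.
Check: d/dx[\frac{2 \left(- 3 e^{\frac{3 x}{2}} + \cos{\left(x \right)}\right)}{3}] = - 3 e^{\frac{3 x}{2}} - \frac{2 \sin{\left(x \right)}}{3} = f(x).
F(0) = - \frac{4}{3}; F(-2) = \frac{2 \cos{\left(2 \right)}}{3} - \frac{2}{e^{3}}.
Integral = F(0) - F(-2) = - \frac{4}{3} + \frac{2}{e^{3}} - \frac{2 \cos{\left(2 \right)}}{3}.

Antiderivative: F(x) = \frac{2 \left(- 3 e^{\frac{3 x}{2}} + \cos{\left(x \right)}\right)}{3}; value = - \frac{4}{3} + \frac{2}{e^{3}} - \frac{2 \cos{\left(2 \right)}}{3}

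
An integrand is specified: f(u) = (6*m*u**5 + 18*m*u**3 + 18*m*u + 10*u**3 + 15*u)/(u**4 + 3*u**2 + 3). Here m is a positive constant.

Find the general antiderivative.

F(u) = 3*m*u**2 + 5*log(u**4 + 3*u**2 + 3)/2 + C

A candidate is checked by its d/du: the result must match f(u).
Check: d/du[3*m*u**2 + 5*log(u**4 + 3*u**2 + 3)/2] = (6*m*u**5 + 18*m*u**3 + 18*m*u + 10*u**3 + 15*u)/(u**4 + 3*u**2 + 3) = f(u).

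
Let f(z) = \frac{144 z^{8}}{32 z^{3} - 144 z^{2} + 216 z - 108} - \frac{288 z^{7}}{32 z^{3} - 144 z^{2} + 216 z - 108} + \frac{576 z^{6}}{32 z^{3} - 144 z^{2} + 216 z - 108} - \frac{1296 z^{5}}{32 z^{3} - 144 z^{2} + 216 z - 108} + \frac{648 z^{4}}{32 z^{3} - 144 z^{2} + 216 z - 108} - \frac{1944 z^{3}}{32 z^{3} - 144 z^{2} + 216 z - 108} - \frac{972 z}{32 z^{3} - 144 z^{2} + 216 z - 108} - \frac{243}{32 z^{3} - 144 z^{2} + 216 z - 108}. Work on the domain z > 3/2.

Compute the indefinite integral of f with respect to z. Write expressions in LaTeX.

Recognize the product-rule pattern: f = u'v + uv' with u = \frac{3}{\left(2 z - 3\right)^{2}}, v = \left(z^{2} + \frac{3}{2}\right)^{4}, so integration by parts undoes it.
Check: d/dz[\frac{3 \left(2 z^{2} + 3\right)^{4}}{16 \left(2 z - 3\right)^{2}}] = \frac{144 z^{8} - 288 z^{7} + 576 z^{6} - 1296 z^{5} + 648 z^{4} - 1944 z^{3} - 972 z - 243}{32 z^{3} - 144 z^{2} + 216 z - 108}, which equals f(z).

F(z) = \frac{3 \left(2 z^{2} + 3\right)^{4}}{16 \left(2 z - 3\right)^{2}} + C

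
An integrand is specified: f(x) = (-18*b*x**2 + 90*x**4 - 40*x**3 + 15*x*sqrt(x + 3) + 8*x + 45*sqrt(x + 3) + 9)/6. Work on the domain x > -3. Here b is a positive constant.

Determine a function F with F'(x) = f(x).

An antiderivative is F(x) = -b*x**3 + 3*x**5 - 5*x**4/3 + 2*x**2/3 + 3*x/2 + (x + 3)**(5/2).

Since d/dx undoes antidifferentiation here, F'(x) = f(x) is required of F(x).
Check: d/dx[-b*x**3 + 3*x**5 - 5*x**4/3 + 2*x**2/3 + 3*x/2 + (x + 3)**(5/2)] = -3*b*x**2 + 15*x**4 - 20*x**3/3 + 5*x*sqrt(x + 3)/2 + 4*x/3 + 15*sqrt(x + 3)/2 + 3/2, which equals f(x).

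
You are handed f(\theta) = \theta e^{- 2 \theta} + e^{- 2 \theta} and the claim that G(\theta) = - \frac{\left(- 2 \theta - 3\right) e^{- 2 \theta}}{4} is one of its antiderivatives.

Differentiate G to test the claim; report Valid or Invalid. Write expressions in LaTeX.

d/d\theta[G] = \left(- \theta - 1\right) e^{- 2 \theta}
d/d\theta[G] - f(\theta) = \left(- 2 \theta - 2\right) e^{- 2 \theta} != 0.

Invalid: d/d\theta[G] - f = \left(- 2 \theta - 2\right) e^{- 2 \theta}, which is not 0.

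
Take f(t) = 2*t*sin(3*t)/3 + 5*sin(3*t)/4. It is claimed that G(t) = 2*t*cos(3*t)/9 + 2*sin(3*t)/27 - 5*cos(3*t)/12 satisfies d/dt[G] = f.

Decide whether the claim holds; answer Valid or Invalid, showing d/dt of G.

d/dt[G] = -2*t*sin(3*t)/3 + 5*sin(3*t)/4 + 4*cos(3*t)/9
d/dt[G] - f(t) = -4*t*sin(3*t)/3 + 4*cos(3*t)/9 != 0.

Invalid: d/dt[G] - f = -4*t*sin(3*t)/3 + 4*cos(3*t)/9, which is not 0.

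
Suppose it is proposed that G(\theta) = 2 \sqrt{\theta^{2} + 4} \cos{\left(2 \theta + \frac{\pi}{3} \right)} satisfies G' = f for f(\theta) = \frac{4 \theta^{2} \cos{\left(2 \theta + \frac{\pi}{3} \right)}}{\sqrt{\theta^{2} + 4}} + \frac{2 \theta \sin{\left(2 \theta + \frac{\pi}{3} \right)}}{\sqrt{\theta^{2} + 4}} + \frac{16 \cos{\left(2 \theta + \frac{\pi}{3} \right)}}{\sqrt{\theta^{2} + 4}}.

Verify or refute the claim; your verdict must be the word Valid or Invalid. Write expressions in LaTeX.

Invalid: d/d\theta[G] - f = \frac{- 4 \theta^{2} \sin{\left(2 \theta + \frac{\pi}{3} \right)} - 4 \theta^{2} \cos{\left(2 \theta + \frac{\pi}{3} \right)} - 2 \theta \sin{\left(2 \theta + \frac{\pi}{3} \right)} + 2 \theta \cos{\left(2 \theta + \frac{\pi}{3} \right)} - 16 \sin{\left(2 \theta + \frac{\pi}{3} \right)} - 16 \cos{\left(2 \theta + \frac{\pi}{3} \right)}}{\sqrt{\theta^{2} + 4}}, which is not 0.

d/d\theta[G] = \frac{- 4 \theta^{2} \sin{\left(2 \theta + \frac{\pi}{3} \right)} + 2 \theta \cos{\left(2 \theta + \frac{\pi}{3} \right)} - 16 \sin{\left(2 \theta + \frac{\pi}{3} \right)}}{\sqrt{\theta^{2} + 4}}
d/d\theta[G] - f(\theta) = \frac{- 4 \theta^{2} \sin{\left(2 \theta + \frac{\pi}{3} \right)} - 4 \theta^{2} \cos{\left(2 \theta + \frac{\pi}{3} \right)} - 2 \theta \sin{\left(2 \theta + \frac{\pi}{3} \right)} + 2 \theta \cos{\left(2 \theta + \frac{\pi}{3} \right)} - 16 \sin{\left(2 \theta + \frac{\pi}{3} \right)} - 16 \cos{\left(2 \theta + \frac{\pi}{3} \right)}}{\sqrt{\theta^{2} + 4}} != 0.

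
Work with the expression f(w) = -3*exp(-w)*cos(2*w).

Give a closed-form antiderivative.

Whatever form F(w) takes, F'(w) = f(w) is non-negotiable.
Check: d/dw[-6*exp(-w)*sin(2*w)/5 + 3*exp(-w)*cos(2*w)/5] = -3*exp(-w)*cos(2*w) = f(w).

An antiderivative is F(w) = -6*exp(-w)*sin(2*w)/5 + 3*exp(-w)*cos(2*w)/5.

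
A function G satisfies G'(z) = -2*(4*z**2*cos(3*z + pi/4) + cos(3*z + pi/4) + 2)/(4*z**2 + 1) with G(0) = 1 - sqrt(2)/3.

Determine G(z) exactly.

Since d/dz undoes antidifferentiation here, G(z) must give back the stated G'(z).
A general antiderivative is -2*sin(3*z + pi/4)/3 - 2*atan(2*z) + C.
The condition gives C = 1 - sqrt(2)/3 - (-sqrt(2)/3) = 1.
So G(z) = -(2*sin(3*z + pi/4) + 6*atan(2*z) - 3)/3.
Check: d/dz[-(2*sin(3*z + pi/4) + 6*atan(2*z) - 3)/3] = (-8*z**2*cos(3*z + pi/4) - 2*cos(3*z + pi/4) - 4)/(4*z**2 + 1), which equals G'(z).

G(z) = -(2*sin(3*z + pi/4) + 6*atan(2*z) - 3)/3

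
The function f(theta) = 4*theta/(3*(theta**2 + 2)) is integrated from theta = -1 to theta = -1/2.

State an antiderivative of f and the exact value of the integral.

Antiderivative: F(theta) = 2*log(3*theta**2 + 6)/3; value = -2*log(9)/3 + 2*log(27/4)/3

f matches the chain-rule pattern g'(h)*h' with inner function h(theta) = 3*theta**2 + 6; substituting u = h(theta) collapses the integral.
F(theta) = 2*log(3*theta**2 + 6)/3 is an antiderivative of f.
Check: d/dtheta[2*log(3*theta**2 + 6)/3] = 4*theta/(3*theta**2 + 6), which equals f(theta).
F(-1/2) = 2*log(27/4)/3; F(-1) = 2*log(9)/3.
Integral = F(-1/2) - F(-1) = -2*log(9)/3 + 2*log(27/4)/3.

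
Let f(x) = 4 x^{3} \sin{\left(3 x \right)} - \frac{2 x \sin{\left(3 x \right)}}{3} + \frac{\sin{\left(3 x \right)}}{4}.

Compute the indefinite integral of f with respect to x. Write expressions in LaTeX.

F(x) = - \frac{4 x^{3} \cos{\left(3 x \right)}}{3} + \frac{4 x^{2} \sin{\left(3 x \right)}}{3} + \frac{10 x \cos{\left(3 x \right)}}{9} - \frac{10 \sin{\left(3 x \right)}}{27} - \frac{\cos{\left(3 x \right)}}{12} + C

Integrate term by term and add the pieces.
Check: d/dx[- \frac{4 x^{3} \cos{\left(3 x \right)}}{3} + \frac{4 x^{2} \sin{\left(3 x \right)}}{3} + \frac{10 x \cos{\left(3 x \right)}}{9} - \frac{10 \sin{\left(3 x \right)}}{27} - \frac{\cos{\left(3 x \right)}}{12}] = 4 x^{3} \sin{\left(3 x \right)} - \frac{2 x \sin{\left(3 x \right)}}{3} + \frac{\sin{\left(3 x \right)}}{4} = f(x).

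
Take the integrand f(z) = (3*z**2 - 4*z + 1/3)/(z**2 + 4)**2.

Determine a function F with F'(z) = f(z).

An antiderivative is F(z) = (48 - 35*z)/(24*z**2 + 96) + 37*atan(z/2)/48.

Differentiate the proposed F(z) back; it has to land on f(z) exactly.
Check: d/dz[(48 - 35*z)/(24*z**2 + 96) + 37*atan(z/2)/48] = (9*z**2 - 12*z + 1)/(3*z**4 + 24*z**2 + 48), which equals f(z).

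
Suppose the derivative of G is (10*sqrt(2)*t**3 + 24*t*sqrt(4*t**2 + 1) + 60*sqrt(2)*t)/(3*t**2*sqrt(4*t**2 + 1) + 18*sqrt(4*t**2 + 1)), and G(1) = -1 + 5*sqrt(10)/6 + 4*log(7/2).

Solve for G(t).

G(t) = 5*sqrt(2*t**2 + 1/2)/3 + 4*log(t**2/2 + 3) - 1

Since d/dt undoes antidifferentiation here, G(t) must give back the stated G'(t).
A general antiderivative is 5*sqrt(2*t**2 + 1/2)/3 + 4*log(t**2/2 + 3) + C.
The condition gives C = -1 + 5*sqrt(10)/6 + 4*log(7/2) - (5*sqrt(10)/6 + 4*log(7/2)) = -1.
So G(t) = 5*sqrt(2*t**2 + 1/2)/3 + 4*log(t**2/2 + 3) - 1.
Check: d/dt[5*sqrt(2*t**2 + 1/2)/3 + 4*log(t**2/2 + 3) - 1] = (10*sqrt(2)*t**3 + 24*t*sqrt(4*t**2 + 1) + 60*sqrt(2)*t)/(3*t**2*sqrt(4*t**2 + 1) + 18*sqrt(4*t**2 + 1)) = G'(t).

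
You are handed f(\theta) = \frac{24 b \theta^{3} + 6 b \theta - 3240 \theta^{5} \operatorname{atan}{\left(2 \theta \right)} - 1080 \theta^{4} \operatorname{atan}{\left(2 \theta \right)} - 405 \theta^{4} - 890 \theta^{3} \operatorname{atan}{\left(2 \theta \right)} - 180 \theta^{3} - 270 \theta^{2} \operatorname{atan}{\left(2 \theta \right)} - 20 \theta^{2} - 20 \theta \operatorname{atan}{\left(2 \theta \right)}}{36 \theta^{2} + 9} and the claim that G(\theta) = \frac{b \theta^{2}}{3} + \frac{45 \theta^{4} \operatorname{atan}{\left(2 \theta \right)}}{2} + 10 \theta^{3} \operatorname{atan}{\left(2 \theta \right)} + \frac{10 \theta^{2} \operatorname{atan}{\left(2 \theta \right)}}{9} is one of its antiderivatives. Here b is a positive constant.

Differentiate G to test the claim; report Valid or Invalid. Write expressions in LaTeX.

Invalid: d/d\theta[G] - f = \frac{6480 \theta^{5} \operatorname{atan}{\left(2 \theta \right)} + 2160 \theta^{4} \operatorname{atan}{\left(2 \theta \right)} + 810 \theta^{4} + 1780 \theta^{3} \operatorname{atan}{\left(2 \theta \right)} + 360 \theta^{3} + 540 \theta^{2} \operatorname{atan}{\left(2 \theta \right)} + 40 \theta^{2} + 40 \theta \operatorname{atan}{\left(2 \theta \right)}}{36 \theta^{2} + 9}, which is not 0.

d/d\theta[G] = \frac{24 b \theta^{3} + 6 b \theta + 3240 \theta^{5} \operatorname{atan}{\left(2 \theta \right)} + 1080 \theta^{4} \operatorname{atan}{\left(2 \theta \right)} + 405 \theta^{4} + 890 \theta^{3} \operatorname{atan}{\left(2 \theta \right)} + 180 \theta^{3} + 270 \theta^{2} \operatorname{atan}{\left(2 \theta \right)} + 20 \theta^{2} + 20 \theta \operatorname{atan}{\left(2 \theta \right)}}{36 \theta^{2} + 9}
d/d\theta[G] - f(\theta) = \frac{6480 \theta^{5} \operatorname{atan}{\left(2 \theta \right)} + 2160 \theta^{4} \operatorname{atan}{\left(2 \theta \right)} + 810 \theta^{4} + 1780 \theta^{3} \operatorname{atan}{\left(2 \theta \right)} + 360 \theta^{3} + 540 \theta^{2} \operatorname{atan}{\left(2 \theta \right)} + 40 \theta^{2} + 40 \theta \operatorname{atan}{\left(2 \theta \right)}}{36 \theta^{2} + 9} != 0.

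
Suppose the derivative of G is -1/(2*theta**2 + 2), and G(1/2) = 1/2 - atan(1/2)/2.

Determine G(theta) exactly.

G(theta) = (1 - atan(theta))/2

Differentiate the proposed G(theta) back; it has to land on the given G'(theta).
A general antiderivative is -atan(theta)/2 + C.
The condition gives C = 1/2 - atan(1/2)/2 - (-atan(1/2)/2) = 1/2.
So G(theta) = (1 - atan(theta))/2.
Check: d/dtheta[(1 - atan(theta))/2] = -1/(2*theta**2 + 2) = G'(theta).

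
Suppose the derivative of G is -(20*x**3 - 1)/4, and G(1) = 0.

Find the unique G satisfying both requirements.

G(x) = -5*x**4/4 + x/4 + 1

For G(x) to be correct, d/dx[G] must agree with the stated G'(x) identically.
A general antiderivative is -5*x**4/4 + x/4 + C.
The condition gives C = 0 - (-1) = 1.
So G(x) = -5*x**4/4 + x/4 + 1.
Check: d/dx[-5*x**4/4 + x/4 + 1] = 1/4 - 5*x**3, which equals G'(x).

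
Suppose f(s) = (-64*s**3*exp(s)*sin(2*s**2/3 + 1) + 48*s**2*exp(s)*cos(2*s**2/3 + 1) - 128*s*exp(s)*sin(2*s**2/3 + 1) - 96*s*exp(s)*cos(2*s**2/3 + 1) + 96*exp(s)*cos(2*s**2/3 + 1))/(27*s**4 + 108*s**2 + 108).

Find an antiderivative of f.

An antiderivative F(s) passes only if d/ds[F] lands on f(s) exactly.
Check: d/ds[16*exp(s)*cos(2*s**2/3 + 1)/(9*s**2 + 18)] = (-64*s**3*exp(s)*sin(2*s**2/3 + 1) + 48*s**2*exp(s)*cos(2*s**2/3 + 1) - 128*s*exp(s)*sin(2*s**2/3 + 1) - 96*s*exp(s)*cos(2*s**2/3 + 1) + 96*exp(s)*cos(2*s**2/3 + 1))/(27*s**4 + 108*s**2 + 108) = f(s).

An antiderivative is F(s) = 16*exp(s)*cos(2*s**2/3 + 1)/(9*s**2 + 18).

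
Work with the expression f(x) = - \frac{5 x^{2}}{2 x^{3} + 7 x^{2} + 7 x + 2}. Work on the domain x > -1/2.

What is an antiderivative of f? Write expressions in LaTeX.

Factor the denominator (\left(x + 1\right) \left(x + 2\right) \left(2 x + 1\right)) and decompose: f = - \frac{5}{3 \left(2 x + 1\right)} - \frac{20}{3 \left(x + 2\right)} + \frac{5}{x + 1}; each piece integrates to a log, atan, or power term.
Check: d/dx[- \frac{5 \log{\left(x + \frac{1}{2} \right)}}{6} + 5 \log{\left(x + 1 \right)} - \frac{20 \log{\left(x + 2 \right)}}{3}] = - \frac{5 x^{2}}{2 x^{3} + 7 x^{2} + 7 x + 2} = f(x).

An antiderivative is F(x) = - \frac{5 \log{\left(x + \frac{1}{2} \right)}}{6} + 5 \log{\left(x + 1 \right)} - \frac{20 \log{\left(x + 2 \right)}}{3}.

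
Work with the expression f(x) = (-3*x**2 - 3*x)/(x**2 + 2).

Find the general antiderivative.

F(x) = -3*x - 3*log(x**2 + 2)/2 + 3*sqrt(2)*atan(sqrt(2)*x/2) + C

Whatever form F(x) takes, F'(x) = f(x) is non-negotiable.
Check: d/dx[-3*x - 3*log(x**2 + 2)/2 + 3*sqrt(2)*atan(sqrt(2)*x/2)] = (-3*x**2 - 3*x)/(x**2 + 2) = f(x).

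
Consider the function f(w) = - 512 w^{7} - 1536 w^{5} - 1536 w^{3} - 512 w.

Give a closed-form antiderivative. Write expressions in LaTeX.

An antiderivative is F(w) = - 64 \left(w^{2} + 1\right)^{4}.

The substitution u = 2 w^{2} + 2 works: f is exactly (dF/du)*(du/dw) for that inner function.
Check: d/dw[- 64 \left(w^{2} + 1\right)^{4}] = - 512 w^{7} - 1536 w^{5} - 1536 w^{3} - 512 w = f(w).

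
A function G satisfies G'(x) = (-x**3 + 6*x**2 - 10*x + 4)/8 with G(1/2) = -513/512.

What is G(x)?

G'(x) matches the chain-rule pattern g'(h)*h' with inner function h(x) = -x**2/4 + x - 1/2; substituting u = h(x) collapses the integral.
A general antiderivative is -(-x**2/4 + x - 1/2)**2/2 + C.
The condition gives C = -513/512 - (-1/512) = -1.
So G(x) = (-(-x**2 + 4*x - 2)**2 - 32)/32.
Check: d/dx[(-(-x**2 + 4*x - 2)**2 - 32)/32] = -x**3/8 + 3*x**2/4 - 5*x/4 + 1/2, which equals G'(x).

G(x) = (-(-x**2 + 4*x - 2)**2 - 32)/32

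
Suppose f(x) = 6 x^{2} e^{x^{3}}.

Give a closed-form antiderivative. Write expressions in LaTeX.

An antiderivative is F(x) = 2 e^{x^{3}}.

Differentiate the proposed F(x) back; it has to land on f(x) exactly.
Check: d/dx[2 e^{x^{3}}] = 6 x^{2} e^{x^{3}} = f(x).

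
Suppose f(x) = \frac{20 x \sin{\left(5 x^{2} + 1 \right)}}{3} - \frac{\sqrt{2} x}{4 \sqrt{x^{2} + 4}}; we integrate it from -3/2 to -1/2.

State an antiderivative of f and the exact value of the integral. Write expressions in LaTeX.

Antiderivative: F(x) = \frac{\sqrt{2} \left(- 3 \sqrt{x^{2} + 4} - 4 \sqrt{2} \cos{\left(5 x^{2} + 1 \right)}\right)}{12}; value = - \frac{\sqrt{34}}{8} - \frac{2 \cos{\left(\frac{9}{4} \right)}}{3} + \frac{2 \cos{\left(\frac{49}{4} \right)}}{3} + \frac{5 \sqrt{2}}{8}

The integrand splits into summands that can be handled one at a time.
F(x) = \frac{\sqrt{2} \left(- 3 \sqrt{x^{2} + 4} - 4 \sqrt{2} \cos{\left(5 x^{2} + 1 \right)}\right)}{12} is an antiderivative of f.
Check: d/dx[\frac{\sqrt{2} \left(- 3 \sqrt{x^{2} + 4} - 4 \sqrt{2} \cos{\left(5 x^{2} + 1 \right)}\right)}{12}] = \frac{80 x \sqrt{x^{2} + 4} \sin{\left(5 x^{2} + 1 \right)} - 3 \sqrt{2} x}{12 \sqrt{x^{2} + 4}}, which equals f(x).
F(-1/2) = - \frac{\sqrt{34}}{8} - \frac{2 \cos{\left(\frac{9}{4} \right)}}{3}; F(-3/2) = - \frac{5 \sqrt{2}}{8} - \frac{2 \cos{\left(\frac{49}{4} \right)}}{3}.
Integral = F(-1/2) - F(-3/2) = - \frac{\sqrt{34}}{8} - \frac{2 \cos{\left(\frac{9}{4} \right)}}{3} + \frac{2 \cos{\left(\frac{49}{4} \right)}}{3} + \frac{5 \sqrt{2}}{8}.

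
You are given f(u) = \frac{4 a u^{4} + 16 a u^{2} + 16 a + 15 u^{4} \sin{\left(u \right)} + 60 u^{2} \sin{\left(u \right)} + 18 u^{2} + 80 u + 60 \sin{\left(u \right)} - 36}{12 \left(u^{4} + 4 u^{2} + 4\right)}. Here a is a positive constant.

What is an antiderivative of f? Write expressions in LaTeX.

An antiderivative is F(u) = \frac{4 a u^{3} + 8 a u - 15 u^{2} \cos{\left(u \right)} - 18 u - 30 \cos{\left(u \right)} - 40}{12 \left(u^{2} + 2\right)}.

Since d/du undoes antidifferentiation here, F'(u) = f(u) is required of F(u).
Check: d/du[\frac{4 a u^{3} + 8 a u - 15 u^{2} \cos{\left(u \right)} - 18 u - 30 \cos{\left(u \right)} - 40}{12 \left(u^{2} + 2\right)}] = \frac{4 a u^{4} + 16 a u^{2} + 16 a + 15 u^{4} \sin{\left(u \right)} + 60 u^{2} \sin{\left(u \right)} + 18 u^{2} + 80 u + 60 \sin{\left(u \right)} - 36}{12 u^{4} + 48 u^{2} + 48}, which equals f(u).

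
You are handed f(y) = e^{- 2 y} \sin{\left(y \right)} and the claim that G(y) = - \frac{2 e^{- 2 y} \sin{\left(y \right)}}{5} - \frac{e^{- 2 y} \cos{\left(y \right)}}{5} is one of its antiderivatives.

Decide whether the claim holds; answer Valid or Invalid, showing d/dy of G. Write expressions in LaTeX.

Valid - differentiating G returns exactly f.

d/dy[G] = e^{- 2 y} \sin{\left(y \right)}
This equals f(y) exactly, so the claim holds.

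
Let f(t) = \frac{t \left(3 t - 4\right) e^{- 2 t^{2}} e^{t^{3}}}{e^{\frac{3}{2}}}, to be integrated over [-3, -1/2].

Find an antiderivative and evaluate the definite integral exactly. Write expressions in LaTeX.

Antiderivative: F(t) = \frac{e^{- 2 t^{2}} e^{t^{3}}}{e^{\frac{3}{2}}}; value = - \frac{1}{e^{\frac{93}{2}}} + e^{- \frac{17}{8}}

f matches the chain-rule pattern g'(h)*h' with inner function h(t) = t^{3} - 2 t^{2} - \frac{3}{2}; substituting u = h(t) collapses the integral.
F(t) = \frac{e^{- 2 t^{2}} e^{t^{3}}}{e^{\frac{3}{2}}} is an antiderivative of f.
Check: d/dt[\frac{e^{- 2 t^{2}} e^{t^{3}}}{e^{\frac{3}{2}}}] = \frac{\left(3 t^{2} e^{t^{3}} - 4 t e^{t^{3}}\right) e^{- 2 t^{2}}}{e^{\frac{3}{2}}}, which equals f(t).
F(-1/2) = e^{- \frac{17}{8}}; F(-3) = e^{- \frac{93}{2}}.
Integral = F(-1/2) - F(-3) = - \frac{1}{e^{\frac{93}{2}}} + e^{- \frac{17}{8}}.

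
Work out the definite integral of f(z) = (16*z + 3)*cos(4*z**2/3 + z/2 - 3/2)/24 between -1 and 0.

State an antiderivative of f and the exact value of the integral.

Antiderivative: F(z) = sin(4*z**2/3 + z/2 - 3/2)/4; value = -sin(3/2)/4 + sin(2/3)/4

f matches the chain-rule pattern g'(h)*h' with inner function h(z) = 4*z**2/3 + z/2 - 3/2; substituting u = h(z) collapses the integral.
F(z) = sin(4*z**2/3 + z/2 - 3/2)/4 is an antiderivative of f.
Check: d/dz[sin(4*z**2/3 + z/2 - 3/2)/4] = 2*z*cos(4*z**2/3 + z/2 - 3/2)/3 + cos(4*z**2/3 + z/2 - 3/2)/8, which equals f(z).
F(0) = -sin(3/2)/4; F(-1) = -sin(2/3)/4.
Integral = F(0) - F(-1) = -sin(3/2)/4 + sin(2/3)/4.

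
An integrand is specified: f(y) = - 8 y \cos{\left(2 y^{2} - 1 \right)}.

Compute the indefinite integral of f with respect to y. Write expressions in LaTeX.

F(y) = - 2 \sin{\left(2 y^{2} - 1 \right)} + C

f matches the chain-rule pattern g'(h)*h' with inner function h(y) = 2 y^{2} - 1; substituting u = h(y) collapses the integral.
Check: d/dy[- 2 \sin{\left(2 y^{2} - 1 \right)}] = - 8 y \cos{\left(2 y^{2} - 1 \right)} = f(y).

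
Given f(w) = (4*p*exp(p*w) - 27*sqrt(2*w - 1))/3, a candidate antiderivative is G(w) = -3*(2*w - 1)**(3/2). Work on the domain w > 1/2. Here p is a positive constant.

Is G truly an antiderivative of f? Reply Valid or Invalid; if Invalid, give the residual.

d/dw[G] = -9*sqrt(2*w - 1)
d/dw[G] - f(w) = -4*p*exp(p*w)/3 != 0.

Invalid: d/dw[G] - f = -4*p*exp(p*w)/3, which is not 0.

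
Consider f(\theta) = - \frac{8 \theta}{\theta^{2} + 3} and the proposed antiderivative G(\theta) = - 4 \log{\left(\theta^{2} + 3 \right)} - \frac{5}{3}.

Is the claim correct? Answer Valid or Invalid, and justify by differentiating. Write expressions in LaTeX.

d/d\theta[G] = - \frac{8 \theta}{\theta^{2} + 3}
This equals f(\theta) exactly, so the claim holds.

Valid. The derivative of G reproduces f.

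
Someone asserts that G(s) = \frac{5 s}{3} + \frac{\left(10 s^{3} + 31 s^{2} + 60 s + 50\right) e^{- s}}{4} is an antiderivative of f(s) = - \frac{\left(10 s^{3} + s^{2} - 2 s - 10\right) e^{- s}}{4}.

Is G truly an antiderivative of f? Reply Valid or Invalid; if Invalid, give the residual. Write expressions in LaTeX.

d/ds[G] = \frac{\left(- 30 s^{3} - 3 s^{2} + 6 s + 20 e^{s} + 30\right) e^{- s}}{12}
d/ds[G] - f(s) = \frac{5}{3} != 0.

Invalid: d/ds[G] - f = \frac{5}{3}, which is not 0.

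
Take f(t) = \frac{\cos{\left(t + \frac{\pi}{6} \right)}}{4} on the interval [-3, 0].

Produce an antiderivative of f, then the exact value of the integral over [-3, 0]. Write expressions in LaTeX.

Antiderivative: F(t) = \frac{\sin{\left(t + \frac{\pi}{6} \right)}}{4}; value = \frac{1}{8} - \frac{\cos{\left(\frac{\pi}{3} + 3 \right)}}{4}

A first test for any F(t): its t-derivative must equal f(t) identically.
F(t) = \frac{\sin{\left(t + \frac{\pi}{6} \right)}}{4} is an antiderivative of f.
Check: d/dt[\frac{\sin{\left(t + \frac{\pi}{6} \right)}}{4}] = \frac{\cos{\left(t + \frac{\pi}{6} \right)}}{4} = f(t).
F(0) = \frac{1}{8}; F(-3) = \frac{\cos{\left(\frac{\pi}{3} + 3 \right)}}{4}.
Integral = F(0) - F(-3) = \frac{1}{8} - \frac{\cos{\left(\frac{\pi}{3} + 3 \right)}}{4}.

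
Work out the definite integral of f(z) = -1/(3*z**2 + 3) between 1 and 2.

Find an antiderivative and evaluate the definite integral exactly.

A candidate is checked by its d/dz: the result must match f(z).
F(z) = -atan(z)/3 is an antiderivative of f.
Check: d/dz[-atan(z)/3] = -1/(3*z**2 + 3) = f(z).
F(2) = -atan(2)/3; F(1) = -pi/12.
Integral = F(2) - F(1) = -atan(2)/3 + pi/12.

Antiderivative: F(z) = -atan(z)/3; value = -atan(2)/3 + pi/12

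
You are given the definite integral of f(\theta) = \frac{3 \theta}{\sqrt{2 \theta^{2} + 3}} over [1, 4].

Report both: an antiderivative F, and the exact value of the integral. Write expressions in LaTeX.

The substitution u = 2 \theta^{2} + 3 works: f is exactly (dF/du)*(du/d\theta) for that inner function.
F(\theta) = \frac{3 \sqrt{2 \theta^{2} + 3}}{2} is an antiderivative of f.
Check: d/d\theta[\frac{3 \sqrt{2 \theta^{2} + 3}}{2}] = \frac{3 \theta}{\sqrt{2 \theta^{2} + 3}} = f(\theta).
F(4) = \frac{3 \sqrt{35}}{2}; F(1) = \frac{3 \sqrt{5}}{2}.
Integral = F(4) - F(1) = - \frac{3 \sqrt{5}}{2} + \frac{3 \sqrt{35}}{2}.

Antiderivative: F(\theta) = \frac{3 \sqrt{2 \theta^{2} + 3}}{2}; value = - \frac{3 \sqrt{5}}{2} + \frac{3 \sqrt{35}}{2}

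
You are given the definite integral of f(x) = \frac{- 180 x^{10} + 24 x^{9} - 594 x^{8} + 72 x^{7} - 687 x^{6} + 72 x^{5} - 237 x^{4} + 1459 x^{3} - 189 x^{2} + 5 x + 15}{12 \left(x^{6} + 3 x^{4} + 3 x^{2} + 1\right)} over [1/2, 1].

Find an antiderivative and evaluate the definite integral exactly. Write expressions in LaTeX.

A first test for any F(x): its x-derivative must equal f(x) identically.
F(x) = \frac{- 72 x^{9} + 12 x^{8} - 180 x^{7} + 24 x^{6} - 114 x^{5} + 696 x^{4} - 96 x^{3} - 67 x^{2} + 30 x - 36}{24 x^{4} + 48 x^{2} + 24} is an antiderivative of f.
Check: d/dx[\frac{- 72 x^{9} + 12 x^{8} - 180 x^{7} + 24 x^{6} - 114 x^{5} + 696 x^{4} - 96 x^{3} - 67 x^{2} + 30 x - 36}{24 x^{4} + 48 x^{2} + 24}] = \frac{- 180 x^{10} + 24 x^{9} - 594 x^{8} + 72 x^{7} - 687 x^{6} + 72 x^{5} - 237 x^{4} + 1459 x^{3} - 189 x^{2} + 5 x + 15}{12 x^{6} + 36 x^{4} + 36 x^{2} + 12}, which equals f(x).
F(1) = \frac{197}{96}; F(1/2) = - \frac{7}{24}.
Integral = F(1) - F(1/2) = \frac{75}{32}.

Antiderivative: F(x) = \frac{- 72 x^{9} + 12 x^{8} - 180 x^{7} + 24 x^{6} - 114 x^{5} + 696 x^{4} - 96 x^{3} - 67 x^{2} + 30 x - 36}{24 x^{4} + 48 x^{2} + 24}; value = \frac{75}{32}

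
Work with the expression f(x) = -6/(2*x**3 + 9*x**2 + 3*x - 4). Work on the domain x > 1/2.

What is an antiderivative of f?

An antiderivative is F(x) = -4*log(x - 1/2)/9 + 2*log(x + 1)/3 - 2*log(x + 4)/9.

Factor the denominator ((x + 1)*(x + 4)*(2*x - 1)) and decompose: f = -8/(9*(2*x - 1)) - 2/(9*(x + 4)) + 2/(3*(x + 1)); each piece integrates to a log, atan, or power term.
Check: d/dx[-4*log(x - 1/2)/9 + 2*log(x + 1)/3 - 2*log(x + 4)/9] = -6/(2*x**3 + 9*x**2 + 3*x - 4) = f(x).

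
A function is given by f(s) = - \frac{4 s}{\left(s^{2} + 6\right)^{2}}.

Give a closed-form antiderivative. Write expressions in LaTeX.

f matches the chain-rule pattern g'(h)*h' with inner function h(s) = 2 s^{2} + 12; substituting u = h(s) collapses the integral.
Check: d/ds[\frac{2}{s^{2} + 6}] = - \frac{4 s}{s^{4} + 12 s^{2} + 36}, which equals f(s).

An antiderivative is F(s) = \frac{2}{s^{2} + 6}.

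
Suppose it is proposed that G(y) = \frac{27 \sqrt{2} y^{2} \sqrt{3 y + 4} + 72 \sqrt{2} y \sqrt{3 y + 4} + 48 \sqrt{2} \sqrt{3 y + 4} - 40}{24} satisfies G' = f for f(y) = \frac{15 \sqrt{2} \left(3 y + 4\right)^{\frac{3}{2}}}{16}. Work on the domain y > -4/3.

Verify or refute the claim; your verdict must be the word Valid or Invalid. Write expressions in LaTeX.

Valid. The derivative of G reproduces f.

d/dy[G] = \frac{135 \sqrt{2} y^{2} + 360 \sqrt{2} y + 240 \sqrt{2}}{16 \sqrt{3 y + 4}}
This equals f(y) exactly, so the claim holds.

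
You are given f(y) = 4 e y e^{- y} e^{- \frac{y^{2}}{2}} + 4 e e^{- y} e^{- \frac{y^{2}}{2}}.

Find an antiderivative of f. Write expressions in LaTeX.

f matches the chain-rule pattern g'(h)*h' with inner function h(y) = - \frac{y^{2}}{2} - y + 1; substituting u = h(y) collapses the integral.
Check: d/dy[- 4 e e^{- y} e^{- \frac{y^{2}}{2}}] = \left(4 e y + 4 e\right) e^{- y} e^{- \frac{y^{2}}{2}}, which equals f(y).

An antiderivative is F(y) = - 4 e e^{- y} e^{- \frac{y^{2}}{2}}.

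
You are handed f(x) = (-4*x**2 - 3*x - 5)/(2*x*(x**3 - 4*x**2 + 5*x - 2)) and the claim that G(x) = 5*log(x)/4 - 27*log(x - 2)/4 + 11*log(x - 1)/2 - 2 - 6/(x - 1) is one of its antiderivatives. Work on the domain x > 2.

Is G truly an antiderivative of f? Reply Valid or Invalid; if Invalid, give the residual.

Valid - differentiating G returns exactly f.

d/dx[G] = (-4*x**2 - 3*x - 5)/(2*x**4 - 8*x**3 + 10*x**2 - 4*x)
This equals f(x) exactly, so the claim holds.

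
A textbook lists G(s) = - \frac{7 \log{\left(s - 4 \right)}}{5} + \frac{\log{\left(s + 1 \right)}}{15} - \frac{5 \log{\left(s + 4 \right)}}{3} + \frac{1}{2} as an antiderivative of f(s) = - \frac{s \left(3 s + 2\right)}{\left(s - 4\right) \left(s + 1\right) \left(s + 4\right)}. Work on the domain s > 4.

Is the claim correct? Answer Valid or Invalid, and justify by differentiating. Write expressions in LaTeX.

d/ds[G] = \frac{- 3 s^{2} - 2 s}{s^{3} + s^{2} - 16 s - 16}
This equals f(s) exactly, so the claim holds.

Valid - differentiating G returns exactly f.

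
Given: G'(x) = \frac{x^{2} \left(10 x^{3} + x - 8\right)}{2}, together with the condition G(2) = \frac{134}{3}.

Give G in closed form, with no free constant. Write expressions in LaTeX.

Since d/dx undoes antidifferentiation here, G(x) must give back the stated G'(x).
A general antiderivative is \frac{5 x^{6}}{6} + \frac{x^{4}}{8} - \frac{4 x^{3}}{3} + C.
The condition gives C = \frac{134}{3} - (\frac{134}{3}) = 0.
So G(x) = \frac{5 x^{6}}{6} + \frac{x^{4}}{8} - \frac{4 x^{3}}{3}.
Check: d/dx[\frac{5 x^{6}}{6} + \frac{x^{4}}{8} - \frac{4 x^{3}}{3}] = 5 x^{5} + \frac{x^{3}}{2} - 4 x^{2}, which equals G'(x).

G(x) = \frac{5 x^{6}}{6} + \frac{x^{4}}{8} - \frac{4 x^{3}}{3}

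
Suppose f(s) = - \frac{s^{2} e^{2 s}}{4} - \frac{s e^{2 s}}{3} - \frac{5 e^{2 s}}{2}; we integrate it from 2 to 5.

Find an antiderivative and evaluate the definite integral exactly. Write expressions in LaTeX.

Recognize the product-rule pattern: f = u'v + uv' with u = - \frac{s^{2}}{8} - \frac{s}{24} - \frac{59}{48}, v = e^{2 s}, so integration by parts undoes it.
F(s) = - \frac{s^{2} e^{2 s}}{8} - \frac{s e^{2 s}}{24} - \frac{59 e^{2 s}}{48} is an antiderivative of f.
Check: d/ds[- \frac{s^{2} e^{2 s}}{8} - \frac{s e^{2 s}}{24} - \frac{59 e^{2 s}}{48}] = - \frac{s^{2} e^{2 s}}{4} - \frac{s e^{2 s}}{3} - \frac{5 e^{2 s}}{2} = f(s).
F(5) = - \frac{73 e^{10}}{16}; F(2) = - \frac{29 e^{4}}{16}.
Integral = F(5) - F(2) = - \frac{73 e^{10}}{16} + \frac{29 e^{4}}{16}.

Antiderivative: F(s) = - \frac{s^{2} e^{2 s}}{8} - \frac{s e^{2 s}}{24} - \frac{59 e^{2 s}}{48}; value = - \frac{73 e^{10}}{16} + \frac{29 e^{4}}{16}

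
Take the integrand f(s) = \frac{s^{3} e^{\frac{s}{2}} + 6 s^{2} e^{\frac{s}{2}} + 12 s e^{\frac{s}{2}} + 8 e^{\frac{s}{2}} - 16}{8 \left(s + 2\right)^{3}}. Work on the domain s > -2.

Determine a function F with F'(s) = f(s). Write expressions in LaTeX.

An antiderivative is F(s) = \frac{e^{\frac{s}{2}}}{4} + \frac{1}{\left(s + 2\right)^{2}}.

For F(s) to be correct the identity F'(s) - f(s) = 0 must hold.
Check: d/ds[\frac{e^{\frac{s}{2}}}{4} + \frac{1}{\left(s + 2\right)^{2}}] = \frac{s^{3} e^{\frac{s}{2}} + 6 s^{2} e^{\frac{s}{2}} + 12 s e^{\frac{s}{2}} + 8 e^{\frac{s}{2}} - 16}{8 s^{3} + 48 s^{2} + 96 s + 64}, which equals f(s).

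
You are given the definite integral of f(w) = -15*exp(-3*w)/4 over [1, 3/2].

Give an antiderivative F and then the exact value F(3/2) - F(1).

Antiderivative: F(w) = 5*exp(-3*w)/4; value = -5*exp(-3)/4 + 5*exp(-9/2)/4

For F(w) to be correct the identity F'(w) - f(w) = 0 must hold.
F(w) = 5*exp(-3*w)/4 is an antiderivative of f.
Check: d/dw[5*exp(-3*w)/4] = -15*exp(-3*w)/4 = f(w).
F(3/2) = 5*exp(-9/2)/4; F(1) = 5*exp(-3)/4.
Integral = F(3/2) - F(1) = -5*exp(-3)/4 + 5*exp(-9/2)/4.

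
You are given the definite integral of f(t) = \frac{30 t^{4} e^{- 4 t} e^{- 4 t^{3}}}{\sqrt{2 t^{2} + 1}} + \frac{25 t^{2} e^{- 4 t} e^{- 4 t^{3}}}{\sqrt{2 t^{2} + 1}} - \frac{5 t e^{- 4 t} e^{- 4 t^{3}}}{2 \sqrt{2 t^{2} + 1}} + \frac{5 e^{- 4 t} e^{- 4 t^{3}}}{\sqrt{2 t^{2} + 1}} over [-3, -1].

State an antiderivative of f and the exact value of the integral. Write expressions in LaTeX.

f has the shape u'v + uv' for u = - \frac{5 \sqrt{2 t^{2} + 1}}{4} and v = e^{- 4 t^{3} - 4 t} — it is the derivative of the product u*v.
F(t) = - \frac{5 \sqrt{2 t^{2} + 1} e^{- 4 t^{3} - 4 t}}{4} is an antiderivative of f.
Check: d/dt[- \frac{5 \sqrt{2 t^{2} + 1} e^{- 4 t^{3} - 4 t}}{4}] = \frac{\left(60 t^{4} + 50 t^{2} - 5 t + 10\right) e^{- 4 t} e^{- 4 t^{3}}}{2 \sqrt{2 t^{2} + 1}}, which equals f(t).
F(-1) = - \frac{5 \sqrt{3} e^{8}}{4}; F(-3) = - \frac{5 \sqrt{19} e^{120}}{4}.
Integral = F(-1) - F(-3) = - \frac{5 \sqrt{3} e^{8}}{4} + \frac{5 \sqrt{19} e^{120}}{4}.

Antiderivative: F(t) = - \frac{5 \sqrt{2 t^{2} + 1} e^{- 4 t^{3} - 4 t}}{4}; value = - \frac{5 \sqrt{3} e^{8}}{4} + \frac{5 \sqrt{19} e^{120}}{4}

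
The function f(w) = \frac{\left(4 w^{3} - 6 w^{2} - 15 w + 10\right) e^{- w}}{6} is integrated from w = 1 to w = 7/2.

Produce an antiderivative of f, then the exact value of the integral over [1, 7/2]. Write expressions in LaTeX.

f has the shape u'v + uv' for u = - \frac{2 w^{3}}{3} - w^{2} + \frac{w}{2} - \frac{7}{6} and v = e^{- w} — it is the derivative of the product u*v.
F(w) = - \frac{2 w^{3} e^{- w}}{3} - w^{2} e^{- w} + \frac{w e^{- w}}{2} - \frac{7 e^{- w}}{6} is an antiderivative of f.
Check: d/dw[- \frac{2 w^{3} e^{- w}}{3} - w^{2} e^{- w} + \frac{w e^{- w}}{2} - \frac{7 e^{- w}}{6}] = \frac{\left(4 w^{3} - 6 w^{2} - 15 w + 10\right) e^{- w}}{6} = f(w).
F(7/2) = - \frac{161}{4 e^{\frac{7}{2}}}; F(1) = - \frac{7}{3 e}.
Integral = F(7/2) - F(1) = - \frac{161}{4 e^{\frac{7}{2}}} + \frac{7}{3 e}.

Antiderivative: F(w) = - \frac{2 w^{3} e^{- w}}{3} - w^{2} e^{- w} + \frac{w e^{- w}}{2} - \frac{7 e^{- w}}{6}; value = - \frac{161}{4 e^{\frac{7}{2}}} + \frac{7}{3 e}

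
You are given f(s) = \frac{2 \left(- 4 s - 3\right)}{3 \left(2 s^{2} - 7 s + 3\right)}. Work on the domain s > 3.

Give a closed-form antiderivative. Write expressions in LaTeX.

An antiderivative is F(s) = - 2 \log{\left(s - 3 \right)} + \frac{2 \log{\left(s - \frac{1}{2} \right)}}{3}.

Factor the denominator (3 \left(s - 3\right) \left(2 s - 1\right)) and decompose: f = \frac{4}{3 \left(2 s - 1\right)} - \frac{2}{s - 3}; each piece integrates to a log, atan, or power term.
Check: d/ds[- 2 \log{\left(s - 3 \right)} + \frac{2 \log{\left(s - \frac{1}{2} \right)}}{3}] = \frac{- 8 s - 6}{6 s^{2} - 21 s + 9}, which equals f(s).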